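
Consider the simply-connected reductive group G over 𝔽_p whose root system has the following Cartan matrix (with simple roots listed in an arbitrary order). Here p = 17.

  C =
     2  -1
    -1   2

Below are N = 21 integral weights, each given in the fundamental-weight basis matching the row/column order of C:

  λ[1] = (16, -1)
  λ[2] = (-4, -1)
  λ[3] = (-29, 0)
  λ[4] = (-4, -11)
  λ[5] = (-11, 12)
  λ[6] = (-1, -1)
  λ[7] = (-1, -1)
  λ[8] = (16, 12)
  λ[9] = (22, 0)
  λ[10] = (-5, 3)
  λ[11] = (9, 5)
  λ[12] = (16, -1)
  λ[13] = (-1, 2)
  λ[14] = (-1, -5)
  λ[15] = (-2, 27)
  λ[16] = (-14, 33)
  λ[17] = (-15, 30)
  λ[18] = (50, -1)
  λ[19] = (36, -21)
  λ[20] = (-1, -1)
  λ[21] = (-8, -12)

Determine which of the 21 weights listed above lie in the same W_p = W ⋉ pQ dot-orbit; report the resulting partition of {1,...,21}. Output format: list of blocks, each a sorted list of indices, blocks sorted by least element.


A_2 Cartan matrix, 2 simple roots permuted; ρ=(1,1).

λ_j+ρ reflected into Ā_17 (⟨·,θ^∨⟩≤17); 2-tuples as given:

  1: (17, 0)
  2: (0, 3)
  3: (10, 6)
  4: (10, 3)
  5: (10, 3)
  6: (0, 0)
  7: (0, 0)
  8: (4, 0)
  9: (10, 6)
  10: (4, 0)
  11: (10, 6)
  12: (17, 0)
  13: (0, 3)
  14: (4, 0)
  15: (10, 6)
  16: (4, 0)
  17: (0, 3)
  18: (0, 0)
  19: (0, 3)
  20: (0, 0)
  21: (10, 6)

Partition of {1..21} into 6 W_17-dot-orbits:

[[1, 12], [2, 13, 17, 19], [3, 9, 11, 15, 21], [4, 5], [6, 7, 18, 20], [8, 10, 14, 16]]


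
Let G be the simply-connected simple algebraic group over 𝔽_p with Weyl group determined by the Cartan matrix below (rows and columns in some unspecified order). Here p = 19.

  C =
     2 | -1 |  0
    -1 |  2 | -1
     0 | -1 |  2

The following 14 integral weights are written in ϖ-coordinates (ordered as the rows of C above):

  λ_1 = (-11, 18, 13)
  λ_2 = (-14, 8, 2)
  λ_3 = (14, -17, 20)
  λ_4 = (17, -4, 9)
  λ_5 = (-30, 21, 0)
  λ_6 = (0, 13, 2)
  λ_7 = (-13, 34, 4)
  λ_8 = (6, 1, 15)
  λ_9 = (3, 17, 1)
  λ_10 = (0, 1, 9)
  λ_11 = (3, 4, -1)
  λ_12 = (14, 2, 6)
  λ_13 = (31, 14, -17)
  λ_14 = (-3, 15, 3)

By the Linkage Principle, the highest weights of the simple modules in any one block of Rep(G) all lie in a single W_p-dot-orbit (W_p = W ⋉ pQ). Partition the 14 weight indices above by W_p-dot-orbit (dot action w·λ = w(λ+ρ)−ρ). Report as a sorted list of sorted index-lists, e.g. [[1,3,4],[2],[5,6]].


Root system A_3: the 3×3 matrix C matches after relabeling.

Alcove-folded reps (p=19, 14 weights, presented ϖ-order):

  [1] (4, 5, 0)
  [2] (9, 3, 1)
  [3] (1, 14, 3)
  [4] (9, 3, 1)
  [5] (9, 3, 1)
  [6] (1, 14, 3)
  [7] (3, 2, 10)
  [8] (1, 2, 10)
  [9] (1, 14, 3)
  [10] (1, 2, 10)
  [11] (4, 5, 0)
  [12] (9, 3, 1)
  [13] (9, 3, 1)
  [14] (1, 14, 3)

The 14 indices split into 5 linkage classes (same alcove rep ⇔ same W_19-dot-orbit):

[[1, 11], [2, 4, 5, 12, 13], [3, 6, 9, 14], [7], [8, 10]]


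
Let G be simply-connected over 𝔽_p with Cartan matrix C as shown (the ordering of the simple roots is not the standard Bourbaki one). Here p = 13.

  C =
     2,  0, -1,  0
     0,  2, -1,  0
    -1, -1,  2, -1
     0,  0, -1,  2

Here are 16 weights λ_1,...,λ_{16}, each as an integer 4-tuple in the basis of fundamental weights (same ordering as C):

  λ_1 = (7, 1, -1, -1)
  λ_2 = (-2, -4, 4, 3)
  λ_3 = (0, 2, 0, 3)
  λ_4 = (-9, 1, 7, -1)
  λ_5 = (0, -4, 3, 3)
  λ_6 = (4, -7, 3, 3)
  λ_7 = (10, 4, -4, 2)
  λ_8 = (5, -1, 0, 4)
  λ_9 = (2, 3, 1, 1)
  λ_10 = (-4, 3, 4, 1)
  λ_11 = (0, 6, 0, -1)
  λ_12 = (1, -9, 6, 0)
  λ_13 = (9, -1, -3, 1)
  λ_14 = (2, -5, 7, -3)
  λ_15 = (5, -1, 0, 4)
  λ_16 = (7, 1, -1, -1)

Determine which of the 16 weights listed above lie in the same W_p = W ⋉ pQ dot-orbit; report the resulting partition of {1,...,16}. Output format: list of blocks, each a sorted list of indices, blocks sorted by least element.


C ↔ D_4 under row/col permutation; |W(D_4)| = 192.

λ_j+ρ reflected into Ā_13 (⟨·,θ^∨⟩≤13); 4-tuples as given:

  1: (8, 2, 0, 0)
  2: (1, 3, 1, 4)
  3: (1, 3, 1, 4)
  4: (8, 2, 0, 0)
  5: (1, 3, 1, 4)
  6: (3, 4, 2, 2)
  7: (8, 2, 0, 0)
  8: (6, 0, 1, 5)
  9: (3, 4, 2, 2)
  10: (3, 4, 2, 2)
  11: (1, 7, 1, 0)
  12: (1, 7, 1, 0)
  13: (8, 2, 0, 0)
  14: (3, 4, 2, 2)
  15: (6, 0, 1, 5)
  16: (8, 2, 0, 0)

These 16 weights hit 5 W_13-dot-orbits; sizes (5, 3, 4, 2, 2):

[[1, 4, 7, 13, 16], [2, 3, 5], [6, 9, 10, 14], [8, 15], [11, 12]]


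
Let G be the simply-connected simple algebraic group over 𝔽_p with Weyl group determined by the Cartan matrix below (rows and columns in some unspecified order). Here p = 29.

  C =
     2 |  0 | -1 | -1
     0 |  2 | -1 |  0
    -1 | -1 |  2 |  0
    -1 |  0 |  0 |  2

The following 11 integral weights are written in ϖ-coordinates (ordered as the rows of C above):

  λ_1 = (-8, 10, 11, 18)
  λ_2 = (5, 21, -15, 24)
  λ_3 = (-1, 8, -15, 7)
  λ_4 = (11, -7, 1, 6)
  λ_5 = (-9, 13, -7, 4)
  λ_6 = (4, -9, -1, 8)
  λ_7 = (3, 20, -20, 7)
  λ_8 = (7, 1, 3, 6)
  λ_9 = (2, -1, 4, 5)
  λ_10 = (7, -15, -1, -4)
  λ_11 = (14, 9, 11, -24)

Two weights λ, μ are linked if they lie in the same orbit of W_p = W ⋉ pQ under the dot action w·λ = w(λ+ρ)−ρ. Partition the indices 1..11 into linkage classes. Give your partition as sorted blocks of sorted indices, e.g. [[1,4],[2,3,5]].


A_4 Cartan matrix, 4 simple roots permuted; ρ=(1,1,1,1).

Ā_29 reps of the 11 weights (A_4, coords as presented):

    [1] (7, 5, 5, 6)
    [2] (8, 2, 4, 7)
    [3] (3, 0, 5, 6)
    [4] (8, 2, 4, 7)
    [5] (3, 0, 5, 6)
    [6] (3, 0, 5, 6)
    [7] (8, 2, 4, 7)
    [8] (8, 2, 4, 7)
    [9] (3, 0, 5, 6)
    [10] (3, 0, 5, 6)
    [11] (8, 2, 4, 7)

Linkage partition of the 11 weights (3 classes, p=29):

[[1], [2, 4, 7, 8, 11], [3, 5, 6, 9, 10]]


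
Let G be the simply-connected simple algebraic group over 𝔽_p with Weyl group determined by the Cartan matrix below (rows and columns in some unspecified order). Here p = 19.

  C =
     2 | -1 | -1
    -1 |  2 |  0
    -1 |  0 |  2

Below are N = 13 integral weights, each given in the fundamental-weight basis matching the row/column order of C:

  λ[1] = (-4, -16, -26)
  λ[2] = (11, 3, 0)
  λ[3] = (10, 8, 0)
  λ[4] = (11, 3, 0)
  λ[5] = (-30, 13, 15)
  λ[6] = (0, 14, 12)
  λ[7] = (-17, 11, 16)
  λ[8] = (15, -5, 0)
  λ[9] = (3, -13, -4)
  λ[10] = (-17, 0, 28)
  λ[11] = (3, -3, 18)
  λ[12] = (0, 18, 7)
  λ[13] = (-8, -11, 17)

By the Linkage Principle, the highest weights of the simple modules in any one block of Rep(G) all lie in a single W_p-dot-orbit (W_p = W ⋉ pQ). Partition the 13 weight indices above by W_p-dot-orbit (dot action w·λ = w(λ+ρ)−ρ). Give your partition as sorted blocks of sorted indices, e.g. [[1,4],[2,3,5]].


A_3 Cartan matrix, 3 simple roots permuted; ρ=(1,1,1).

Each λ_j+ρ reduced to Ā_19; 3-tuples below use C's row order:

    [1] (1, 5, 3)
    [2] (12, 4, 1)
    [3] (10, 7, 1)
    [4] (12, 4, 1)
    [5] (1, 5, 3)
    [6] (1, 5, 3)
    [7] (12, 4, 1)
    [8] (12, 4, 1)
    [9] (3, 1, 8)
    [10] (1, 5, 3)
    [11] (0, 2, 15)
    [12] (0, 10, 1)
    [13] (10, 7, 1)

The 13 indices split into 6 linkage classes (same alcove rep ⇔ same W_19-dot-orbit):

[[1, 5, 6, 10], [2, 4, 7, 8], [3, 13], [9], [11], [12]]


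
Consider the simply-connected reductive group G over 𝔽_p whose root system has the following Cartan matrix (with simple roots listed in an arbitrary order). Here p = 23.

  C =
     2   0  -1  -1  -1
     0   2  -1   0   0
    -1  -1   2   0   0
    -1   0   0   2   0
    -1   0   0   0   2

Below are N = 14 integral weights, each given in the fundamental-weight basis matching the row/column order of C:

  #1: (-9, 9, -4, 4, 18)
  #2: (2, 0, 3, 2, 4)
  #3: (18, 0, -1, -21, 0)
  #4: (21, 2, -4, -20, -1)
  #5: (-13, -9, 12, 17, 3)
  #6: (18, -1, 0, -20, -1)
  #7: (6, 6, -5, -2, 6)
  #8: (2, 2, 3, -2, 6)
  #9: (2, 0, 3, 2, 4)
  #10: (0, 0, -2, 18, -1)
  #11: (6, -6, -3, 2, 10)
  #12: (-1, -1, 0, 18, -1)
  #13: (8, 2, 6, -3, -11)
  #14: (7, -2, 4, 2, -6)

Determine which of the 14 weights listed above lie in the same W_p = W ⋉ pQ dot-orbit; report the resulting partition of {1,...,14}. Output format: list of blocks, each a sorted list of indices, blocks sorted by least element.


D_5 Cartan matrix, 5 simple roots permuted; ρ=(1,1,1,1,1).

Alcove-folded reps (p=23, 14 weights, presented ϖ-order):

  [1] (3, 1, 4, 3, 5);  [2] (3, 1, 4, 3, 5);  [3] (0, 0, 1, 19, 0);  [4] (0, 0, 1, 19, 0);  [5] (3, 1, 4, 3, 5);  [6] (0, 0, 1, 19, 0);  [7] (2, 3, 4, 1, 7);  [8] (2, 3, 4, 1, 7);  [9] (3, 1, 4, 3, 5);  [10] (0, 0, 1, 19, 0);  [11] (0, 2, 2, 3, 11);  [12] (0, 0, 1, 19, 0);  [13] (2, 3, 4, 1, 7);  [14] (3, 1, 4, 3, 5)

Partition of {1..14} into 4 W_23-dot-orbits:

[[1, 2, 5, 9, 14], [3, 4, 6, 10, 12], [7, 8, 13], [11]]


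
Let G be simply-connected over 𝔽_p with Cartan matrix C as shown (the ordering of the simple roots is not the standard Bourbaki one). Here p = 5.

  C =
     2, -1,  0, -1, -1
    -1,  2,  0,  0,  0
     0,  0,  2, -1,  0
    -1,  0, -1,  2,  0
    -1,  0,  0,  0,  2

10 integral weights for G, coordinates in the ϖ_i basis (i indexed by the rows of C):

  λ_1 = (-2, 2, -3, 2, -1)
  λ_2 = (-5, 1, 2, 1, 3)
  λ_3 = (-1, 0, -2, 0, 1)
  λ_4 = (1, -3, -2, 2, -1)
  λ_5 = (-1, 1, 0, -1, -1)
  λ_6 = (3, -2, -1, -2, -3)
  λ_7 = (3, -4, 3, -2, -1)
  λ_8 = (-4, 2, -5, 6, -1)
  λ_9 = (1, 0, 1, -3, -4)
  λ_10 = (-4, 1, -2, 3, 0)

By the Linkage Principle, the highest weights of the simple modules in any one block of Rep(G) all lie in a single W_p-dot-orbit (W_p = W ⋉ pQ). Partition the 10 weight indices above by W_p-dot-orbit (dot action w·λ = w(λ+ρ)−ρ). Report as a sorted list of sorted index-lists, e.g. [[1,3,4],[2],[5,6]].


Cartan matrix: type D_5 (|W|=1920); un-permuting the 5 rows.

Each λ_j+ρ reduced to Ā_5; 5-tuples below use C's row order:

    λ_1 → (0, 2, 2, 0, 1)
    λ_2 → (0, 2, 1, 0, 0)
    λ_3 → (0, 1, 1, 0, 2)
    λ_4 → (0, 2, 1, 0, 0)
    λ_5 → (0, 2, 1, 0, 0)
    λ_6 → (0, 1, 1, 0, 2)
    λ_7 → (0, 1, 1, 0, 2)
    λ_8 → (0, 2, 2, 0, 1)
    λ_9 → (0, 2, 1, 0, 0)
    λ_10 → (0, 1, 1, 0, 2)

Linkage partition of the 10 weights (3 classes, p=5):

[[1, 8], [2, 4, 5, 9], [3, 6, 7, 10]]


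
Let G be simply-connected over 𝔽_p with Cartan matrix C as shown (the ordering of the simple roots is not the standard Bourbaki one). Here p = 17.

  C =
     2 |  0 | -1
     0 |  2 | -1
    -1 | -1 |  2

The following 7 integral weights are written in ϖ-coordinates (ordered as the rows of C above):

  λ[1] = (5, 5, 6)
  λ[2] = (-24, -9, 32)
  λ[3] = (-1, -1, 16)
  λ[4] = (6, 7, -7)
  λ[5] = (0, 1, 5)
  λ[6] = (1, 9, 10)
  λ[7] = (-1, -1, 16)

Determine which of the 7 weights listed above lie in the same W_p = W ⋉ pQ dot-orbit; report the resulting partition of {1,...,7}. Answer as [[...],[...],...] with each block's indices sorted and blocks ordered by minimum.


A_3 Cartan matrix, 3 simple roots permuted; ρ=(1,1,1).

Ā_17 reps of the 7 weights (A_3, coords as presented):

  λ_1 → (4, 4, 7) · λ_2 → (1, 2, 6) · λ_3 → (0, 0, 17) · λ_4 → (1, 2, 6) · λ_5 → (1, 2, 6) · λ_6 → (4, 4, 7) · λ_7 → (0, 0, 17)

These 7 weights hit 3 W_17-dot-orbits; sizes (2, 3, 2):

[[1, 6], [2, 4, 5], [3, 7]]


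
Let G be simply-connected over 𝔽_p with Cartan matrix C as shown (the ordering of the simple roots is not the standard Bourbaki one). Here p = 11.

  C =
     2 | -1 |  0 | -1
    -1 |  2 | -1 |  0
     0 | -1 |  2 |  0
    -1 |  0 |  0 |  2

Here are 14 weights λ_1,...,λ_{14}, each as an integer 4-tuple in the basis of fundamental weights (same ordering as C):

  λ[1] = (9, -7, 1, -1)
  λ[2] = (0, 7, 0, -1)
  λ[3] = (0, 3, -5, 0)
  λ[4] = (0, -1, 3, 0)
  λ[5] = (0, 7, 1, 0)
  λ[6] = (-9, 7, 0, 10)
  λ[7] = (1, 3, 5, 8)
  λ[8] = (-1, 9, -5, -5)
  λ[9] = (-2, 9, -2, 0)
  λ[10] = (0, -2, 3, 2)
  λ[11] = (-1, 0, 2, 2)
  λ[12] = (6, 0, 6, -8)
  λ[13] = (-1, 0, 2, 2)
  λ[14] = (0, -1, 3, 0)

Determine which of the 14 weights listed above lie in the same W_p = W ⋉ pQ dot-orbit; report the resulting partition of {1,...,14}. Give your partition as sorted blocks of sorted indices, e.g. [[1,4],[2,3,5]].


A_4 Cartan matrix, 4 simple roots permuted; ρ=(1,1,1,1).

W_11-reps of the 14 weights in Ā_11 (same 4-coord order as C):

  λ_1 → (4, 2, 4, 0) · λ_2 → (1, 8, 1, 0) · λ_3 → (1, 0, 4, 1) · λ_4 → (1, 0, 4, 1) · λ_5 → (1, 8, 1, 0) · λ_6 → (8, 0, 0, 2) · λ_7 → (1, 0, 4, 1) · λ_8 → (4, 2, 4, 0) · λ_9 → (1, 8, 1, 0) · λ_10 → (0, 1, 3, 3) · λ_11 → (0, 1, 3, 3) · λ_12 → (0, 1, 3, 3) · λ_13 → (0, 1, 3, 3) · λ_14 → (1, 0, 4, 1)

Linkage partition of the 14 weights (5 classes, p=11):

[[1, 8], [2, 5, 9], [3, 4, 7, 14], [6], [10, 11, 12, 13]]


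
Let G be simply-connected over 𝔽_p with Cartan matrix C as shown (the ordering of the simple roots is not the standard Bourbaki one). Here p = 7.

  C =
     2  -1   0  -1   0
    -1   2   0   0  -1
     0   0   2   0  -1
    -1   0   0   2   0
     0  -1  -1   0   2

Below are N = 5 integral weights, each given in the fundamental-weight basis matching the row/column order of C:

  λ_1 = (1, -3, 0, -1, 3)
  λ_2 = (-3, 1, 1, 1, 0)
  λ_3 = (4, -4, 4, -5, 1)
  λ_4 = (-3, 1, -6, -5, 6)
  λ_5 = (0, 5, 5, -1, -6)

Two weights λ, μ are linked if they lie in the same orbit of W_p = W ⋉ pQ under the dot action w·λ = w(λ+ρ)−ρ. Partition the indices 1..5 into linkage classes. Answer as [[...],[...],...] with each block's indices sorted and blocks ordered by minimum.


A_5 Cartan matrix, 5 simple roots permuted; ρ=(1,1,1,1,1).

Folding the 5 weights λ_j+ρ into Ā_7 (reps in the given 5-coord order):

  λ_1 → (0, 2, 1, 0, 2);  λ_2 → (2, 0, 2, 0, 1);  λ_3 → (2, 0, 2, 0, 1);  λ_4 → (0, 2, 1, 0, 2);  λ_5 → (0, 1, 0, 1, 5)

Grouping the 5 weights by Ā_7-representative: 3 linkage classes.

[[1, 4], [2, 3], [5]]


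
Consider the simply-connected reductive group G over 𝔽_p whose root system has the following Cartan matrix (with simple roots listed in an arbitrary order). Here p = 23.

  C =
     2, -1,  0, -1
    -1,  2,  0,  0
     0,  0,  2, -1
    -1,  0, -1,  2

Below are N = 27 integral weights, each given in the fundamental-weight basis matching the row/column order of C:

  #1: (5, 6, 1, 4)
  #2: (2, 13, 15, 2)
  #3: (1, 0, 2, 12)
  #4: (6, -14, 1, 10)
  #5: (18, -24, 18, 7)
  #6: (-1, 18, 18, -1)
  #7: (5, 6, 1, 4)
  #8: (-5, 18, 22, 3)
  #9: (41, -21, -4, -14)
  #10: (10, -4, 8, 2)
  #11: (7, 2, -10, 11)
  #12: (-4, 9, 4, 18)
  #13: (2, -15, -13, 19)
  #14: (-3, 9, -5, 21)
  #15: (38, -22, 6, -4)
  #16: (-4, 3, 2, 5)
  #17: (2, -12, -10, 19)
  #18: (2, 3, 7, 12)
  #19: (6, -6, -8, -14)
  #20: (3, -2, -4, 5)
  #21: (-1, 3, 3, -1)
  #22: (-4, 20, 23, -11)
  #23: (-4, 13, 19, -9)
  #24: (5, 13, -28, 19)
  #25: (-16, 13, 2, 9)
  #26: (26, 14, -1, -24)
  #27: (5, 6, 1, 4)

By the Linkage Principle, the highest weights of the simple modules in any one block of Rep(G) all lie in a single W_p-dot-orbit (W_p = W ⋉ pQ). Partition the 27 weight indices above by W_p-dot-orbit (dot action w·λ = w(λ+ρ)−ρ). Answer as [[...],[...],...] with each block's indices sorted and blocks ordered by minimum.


Root system A_4: the 4×4 matrix C matches after relabeling.

Folding the 27 weights λ_j+ρ into Ā_23 (reps in the given 4-coord order):

    [1] (6, 7, 2, 5)
    [2] (3, 1, 3, 3)
    [3] (2, 1, 3, 13)
    [4] (6, 7, 2, 5)
    [5] (0, 4, 4, 0)
    [6] (0, 4, 4, 0)
    [7] (6, 7, 2, 5)
    [8] (0, 4, 4, 0)
    [9] (3, 1, 3, 3)
    [10] (8, 3, 9, 3)
    [11] (8, 3, 9, 3)
    [12] (2, 1, 3, 13)
    [13] (8, 3, 9, 3)
    [14] (2, 1, 3, 13)
    [15] (2, 1, 3, 13)
    [16] (3, 1, 3, 3)
    [17] (8, 3, 9, 3)
    [18] (2, 1, 3, 13)
    [19] (6, 7, 2, 5)
    [20] (3, 1, 3, 3)
    [21] (0, 4, 4, 0)
    [22] (9, 1, 2, 3)
    [23] (8, 3, 9, 3)
    [24] (3, 1, 3, 3)
    [25] (9, 1, 2, 3)
    [26] (0, 4, 4, 0)
    [27] (6, 7, 2, 5)

Linkage partition of the 27 weights (6 classes, p=23):

[[1, 4, 7, 19, 27], [2, 9, 16, 20, 24], [3, 12, 14, 15, 18], [5, 6, 8, 21, 26], [10, 11, 13, 17, 23], [22, 25]]


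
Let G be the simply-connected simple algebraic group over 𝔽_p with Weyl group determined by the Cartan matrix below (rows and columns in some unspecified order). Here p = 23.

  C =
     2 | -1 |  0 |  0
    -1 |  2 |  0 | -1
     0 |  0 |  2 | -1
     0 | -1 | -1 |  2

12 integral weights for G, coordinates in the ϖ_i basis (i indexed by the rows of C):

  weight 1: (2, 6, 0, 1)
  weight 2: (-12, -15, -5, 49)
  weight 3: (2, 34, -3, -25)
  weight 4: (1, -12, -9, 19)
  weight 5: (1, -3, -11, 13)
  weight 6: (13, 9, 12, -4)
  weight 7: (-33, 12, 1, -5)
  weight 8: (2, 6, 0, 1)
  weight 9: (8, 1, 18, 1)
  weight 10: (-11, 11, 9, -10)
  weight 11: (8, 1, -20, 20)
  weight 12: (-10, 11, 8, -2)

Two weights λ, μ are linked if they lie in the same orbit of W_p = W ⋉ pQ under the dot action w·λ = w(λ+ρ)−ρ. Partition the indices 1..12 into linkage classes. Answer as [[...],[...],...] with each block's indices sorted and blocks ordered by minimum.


C ↔ A_4 under row/col permutation; |W(A_4)| = 120.

Folding the 12 weights λ_j+ρ into Ā_23 (reps in the given 4-coord order):

    [1] (3, 7, 1, 2)
    [2] (0, 2, 10, 2)
    [3] (9, 2, 8, 1)
    [4] (9, 2, 8, 1)
    [5] (0, 2, 10, 2)
    [6] (3, 7, 1, 2)
    [7] (0, 2, 10, 2)
    [8] (3, 7, 1, 2)
    [9] (0, 2, 10, 2)
    [10] (3, 7, 1, 2)
    [11] (0, 2, 10, 2)
    [12] (9, 2, 8, 1)

Grouping the 12 weights by Ā_23-representative: 3 linkage classes.

[[1, 6, 8, 10], [2, 5, 7, 9, 11], [3, 4, 12]]


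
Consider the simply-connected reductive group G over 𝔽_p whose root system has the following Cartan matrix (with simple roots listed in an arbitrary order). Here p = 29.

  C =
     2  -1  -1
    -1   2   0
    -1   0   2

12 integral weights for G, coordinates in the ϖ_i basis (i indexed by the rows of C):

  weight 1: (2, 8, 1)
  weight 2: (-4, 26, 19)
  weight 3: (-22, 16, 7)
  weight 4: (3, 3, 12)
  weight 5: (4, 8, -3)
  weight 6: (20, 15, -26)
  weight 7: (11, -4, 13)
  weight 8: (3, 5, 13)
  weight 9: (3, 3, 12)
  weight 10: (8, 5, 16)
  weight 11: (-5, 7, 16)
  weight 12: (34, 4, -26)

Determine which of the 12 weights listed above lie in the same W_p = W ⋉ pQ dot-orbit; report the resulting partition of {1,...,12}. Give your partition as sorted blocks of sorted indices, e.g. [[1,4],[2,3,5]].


Cartan matrix: type A_3 (|W|=24); un-permuting the 3 rows.

Each λ_j+ρ reduced to Ā_29; 3-tuples below use C's row order:

    1: (3, 9, 2)
    2: (3, 9, 2)
    3: (4, 4, 13)
    4: (4, 4, 13)
    5: (3, 9, 2)
    6: (4, 4, 13)
    7: (9, 3, 14)
    8: (4, 6, 14)
    9: (4, 4, 13)
    10: (9, 3, 14)
    11: (4, 4, 13)
    12: (4, 6, 14)

Grouping the 12 weights by Ā_29-representative: 4 linkage classes.

[[1, 2, 5], [3, 4, 6, 9, 11], [7, 10], [8, 12]]


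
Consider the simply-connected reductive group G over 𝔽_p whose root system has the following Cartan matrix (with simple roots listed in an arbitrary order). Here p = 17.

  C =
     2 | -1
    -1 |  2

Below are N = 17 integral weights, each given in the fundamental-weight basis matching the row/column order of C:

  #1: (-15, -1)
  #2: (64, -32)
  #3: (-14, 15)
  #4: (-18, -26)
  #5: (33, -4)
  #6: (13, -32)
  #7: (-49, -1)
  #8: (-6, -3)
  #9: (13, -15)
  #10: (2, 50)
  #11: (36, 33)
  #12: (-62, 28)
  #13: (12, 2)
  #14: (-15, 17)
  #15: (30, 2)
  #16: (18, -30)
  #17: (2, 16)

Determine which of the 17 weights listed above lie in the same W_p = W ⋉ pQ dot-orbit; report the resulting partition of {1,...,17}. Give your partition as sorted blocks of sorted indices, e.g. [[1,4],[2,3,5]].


Dynkin diagram of C (from the 2 off-diagonal −1 entries): A_2.

W_17-reps of the 17 weights in Ā_17 (same 2-coord order as C):

  λ_1 → (0, 14);  λ_2 → (3, 0);  λ_3 → (13, 3);  λ_4 → (8, 0);  λ_5 → (0, 14);  λ_6 → (3, 0);  λ_7 → (3, 0);  λ_8 → (2, 5);  λ_9 → (0, 14);  λ_10 → (3, 0);  λ_11 → (3, 0);  λ_12 → (2, 5);  λ_13 → (13, 3);  λ_14 → (13, 3);  λ_15 → (0, 14);  λ_16 → (2, 5);  λ_17 → (0, 14)

Grouping the 17 weights by Ā_17-representative: 5 linkage classes.

[[1, 5, 9, 15, 17], [2, 6, 7, 10, 11], [3, 13, 14], [4], [8, 12, 16]]


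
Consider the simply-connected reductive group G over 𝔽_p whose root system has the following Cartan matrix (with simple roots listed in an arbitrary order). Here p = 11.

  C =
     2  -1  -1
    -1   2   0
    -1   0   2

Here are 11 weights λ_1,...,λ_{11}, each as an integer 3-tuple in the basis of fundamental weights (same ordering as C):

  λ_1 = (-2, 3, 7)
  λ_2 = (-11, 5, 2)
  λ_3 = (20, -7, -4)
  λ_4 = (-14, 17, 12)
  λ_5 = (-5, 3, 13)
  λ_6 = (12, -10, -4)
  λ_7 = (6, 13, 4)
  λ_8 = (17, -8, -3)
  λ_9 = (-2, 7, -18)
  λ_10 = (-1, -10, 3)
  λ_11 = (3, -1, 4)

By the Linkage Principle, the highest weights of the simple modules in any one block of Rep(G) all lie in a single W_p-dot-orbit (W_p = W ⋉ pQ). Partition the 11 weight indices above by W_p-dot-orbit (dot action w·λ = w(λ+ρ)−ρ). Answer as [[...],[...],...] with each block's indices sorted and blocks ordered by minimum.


A_3 Cartan matrix, 3 simple roots permuted; ρ=(1,1,1).

Ā_11 reps of the 11 weights (A_3, coords as presented):

  [1] (1, 3, 7) · [2] (1, 3, 6) · [3] (1, 3, 6) · [4] (4, 0, 5) · [5] (1, 3, 7) · [6] (1, 7, 1) · [7] (1, 3, 6) · [8] (4, 0, 5) · [9] (1, 3, 6) · [10] (4, 0, 5) · [11] (4, 0, 5)

Linkage partition of the 11 weights (4 classes, p=11):

[[1, 5], [2, 3, 7, 9], [4, 8, 10, 11], [6]]


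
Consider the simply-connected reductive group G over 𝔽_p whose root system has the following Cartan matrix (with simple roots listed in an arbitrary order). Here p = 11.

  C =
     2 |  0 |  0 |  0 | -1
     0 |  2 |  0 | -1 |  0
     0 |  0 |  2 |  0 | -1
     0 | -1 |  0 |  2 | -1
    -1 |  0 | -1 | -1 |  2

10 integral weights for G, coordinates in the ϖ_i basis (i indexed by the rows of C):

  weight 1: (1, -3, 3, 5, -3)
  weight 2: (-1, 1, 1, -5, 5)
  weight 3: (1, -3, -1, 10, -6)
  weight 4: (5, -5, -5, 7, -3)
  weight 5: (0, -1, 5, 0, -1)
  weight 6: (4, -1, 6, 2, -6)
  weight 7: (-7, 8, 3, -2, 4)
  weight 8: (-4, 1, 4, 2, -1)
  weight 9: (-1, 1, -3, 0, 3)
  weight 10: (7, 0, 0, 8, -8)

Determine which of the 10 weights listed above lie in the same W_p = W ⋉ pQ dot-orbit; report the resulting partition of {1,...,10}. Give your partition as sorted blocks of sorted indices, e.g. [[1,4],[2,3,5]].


Type D_5, rank 5, |W|=1920; reorder rows/cols to standard.

W_11-reps of the 10 weights in Ā_11 (same 5-coord order as C):

    1: (0, 2, 2, 1, 2)
    2: (0, 2, 2, 1, 2)
    3: (0, 2, 2, 0, 3)
    4: (0, 2, 2, 1, 2)
    5: (1, 0, 6, 1, 0)
    6: (0, 2, 2, 0, 3)
    7: (0, 2, 2, 1, 2)
    8: (0, 2, 2, 0, 3)
    9: (0, 2, 2, 1, 2)
    10: (1, 0, 6, 1, 0)

Linkage partition of the 10 weights (3 classes, p=11):

[[1, 2, 4, 7, 9], [3, 6, 8], [5, 10]]


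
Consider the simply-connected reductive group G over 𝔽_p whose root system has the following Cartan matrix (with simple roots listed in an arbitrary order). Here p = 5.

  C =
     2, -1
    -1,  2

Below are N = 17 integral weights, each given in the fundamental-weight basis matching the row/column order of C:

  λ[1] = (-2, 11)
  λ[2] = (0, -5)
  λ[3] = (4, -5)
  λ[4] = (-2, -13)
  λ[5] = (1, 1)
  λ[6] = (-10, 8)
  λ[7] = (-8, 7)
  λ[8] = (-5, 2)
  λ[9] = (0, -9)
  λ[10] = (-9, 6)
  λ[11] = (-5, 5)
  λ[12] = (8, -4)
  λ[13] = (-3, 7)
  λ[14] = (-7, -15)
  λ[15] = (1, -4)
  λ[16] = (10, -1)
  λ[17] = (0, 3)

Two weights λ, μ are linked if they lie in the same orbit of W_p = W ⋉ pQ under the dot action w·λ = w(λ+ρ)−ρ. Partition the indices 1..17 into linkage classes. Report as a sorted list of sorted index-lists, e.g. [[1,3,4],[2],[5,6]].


Dynkin diagram of C (from the 2 off-diagonal −1 entries): A_2.

Ā_5 reps of the 17 weights (A_2, coords as presented):

  λ_1 → (3, 1) · λ_2 → (3, 1) · λ_3 → (1, 4) · λ_4 → (1, 2) · λ_5 → (2, 2) · λ_6 → (1, 4) · λ_7 → (2, 2) · λ_8 → (3, 1) · λ_9 → (2, 2) · λ_10 → (2, 2) · λ_11 → (3, 1) · λ_12 → (1, 1) · λ_13 → (1, 2) · λ_14 → (0, 4) · λ_15 → (1, 2) · λ_16 → (0, 4) · λ_17 → (1, 4)

Linkage partition of the 17 weights (6 classes, p=5):

[[1, 2, 8, 11], [3, 6, 17], [4, 13, 15], [5, 7, 9, 10], [12], [14, 16]]


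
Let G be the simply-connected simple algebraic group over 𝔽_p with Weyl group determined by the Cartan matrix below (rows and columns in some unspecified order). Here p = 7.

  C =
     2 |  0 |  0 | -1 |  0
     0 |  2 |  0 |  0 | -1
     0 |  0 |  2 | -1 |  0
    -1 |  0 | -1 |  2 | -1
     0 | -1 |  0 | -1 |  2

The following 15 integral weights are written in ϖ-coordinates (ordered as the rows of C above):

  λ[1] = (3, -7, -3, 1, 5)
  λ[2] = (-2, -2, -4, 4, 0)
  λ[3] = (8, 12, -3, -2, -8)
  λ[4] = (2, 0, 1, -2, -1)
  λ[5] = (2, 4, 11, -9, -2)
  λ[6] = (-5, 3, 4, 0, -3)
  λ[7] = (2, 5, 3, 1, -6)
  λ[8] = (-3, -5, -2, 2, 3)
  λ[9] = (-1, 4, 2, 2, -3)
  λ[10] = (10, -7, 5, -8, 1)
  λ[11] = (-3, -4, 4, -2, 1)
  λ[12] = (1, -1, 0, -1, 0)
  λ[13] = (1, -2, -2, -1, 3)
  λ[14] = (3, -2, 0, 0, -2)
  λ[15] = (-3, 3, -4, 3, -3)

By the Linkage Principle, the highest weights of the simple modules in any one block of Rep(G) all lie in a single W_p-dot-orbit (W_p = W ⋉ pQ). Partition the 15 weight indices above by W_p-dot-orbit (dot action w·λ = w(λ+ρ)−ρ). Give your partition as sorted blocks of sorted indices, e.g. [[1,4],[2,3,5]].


Cartan matrix: type D_5 (|W|=1920); un-permuting the 5 rows.

Alcove-folded reps (p=7, 15 weights, presented ϖ-order):

    λ_1 → (1, 1, 3, 1, 0)
    λ_2 → (1, 1, 3, 1, 0)
    λ_3 → (3, 1, 0, 1, 0)
    λ_4 → (2, 0, 1, 0, 1)
    λ_5 → (1, 1, 0, 1, 1)
    λ_6 → (1, 1, 0, 1, 1)
    λ_7 → (0, 2, 1, 0, 1)
    λ_8 → (2, 4, 1, 0, 0)
    λ_9 → (2, 0, 1, 0, 1)
    λ_10 → (3, 1, 0, 1, 0)
    λ_11 → (1, 1, 0, 1, 1)
    λ_12 → (2, 0, 1, 0, 1)
    λ_13 → (1, 1, 0, 1, 1)
    λ_14 → (3, 1, 0, 1, 0)
    λ_15 → (1, 1, 0, 1, 1)

Partition of {1..15} into 6 W_7-dot-orbits:

[[1, 2], [3, 10, 14], [4, 9, 12], [5, 6, 11, 13, 15], [7], [8]]


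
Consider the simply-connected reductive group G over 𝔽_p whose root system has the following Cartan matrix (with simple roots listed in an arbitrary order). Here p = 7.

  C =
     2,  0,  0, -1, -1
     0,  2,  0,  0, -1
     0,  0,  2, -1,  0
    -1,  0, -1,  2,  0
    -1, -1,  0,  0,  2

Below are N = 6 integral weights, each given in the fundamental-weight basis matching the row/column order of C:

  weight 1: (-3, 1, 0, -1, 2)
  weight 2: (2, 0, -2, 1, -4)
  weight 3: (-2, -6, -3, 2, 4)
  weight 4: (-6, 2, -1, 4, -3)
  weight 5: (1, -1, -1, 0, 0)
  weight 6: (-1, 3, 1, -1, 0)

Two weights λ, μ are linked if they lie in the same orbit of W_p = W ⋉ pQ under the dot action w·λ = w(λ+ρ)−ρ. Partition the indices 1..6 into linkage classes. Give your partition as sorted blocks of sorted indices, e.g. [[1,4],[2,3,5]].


Cartan matrix: type A_5 (|W|=720); un-permuting the 5 rows.

λ_j+ρ reflected into Ā_7 (⟨·,θ^∨⟩≤7); 5-tuples as given:

    [1] (0, 2, 1, 1, 1)
    [2] (0, 2, 1, 1, 1)
    [3] (0, 4, 2, 0, 1)
    [4] (0, 4, 2, 0, 1)
    [5] (2, 0, 0, 1, 1)
    [6] (0, 4, 2, 0, 1)

These 6 weights hit 3 W_7-dot-orbits; sizes (2, 3, 1):

[[1, 2], [3, 4, 6], [5]]


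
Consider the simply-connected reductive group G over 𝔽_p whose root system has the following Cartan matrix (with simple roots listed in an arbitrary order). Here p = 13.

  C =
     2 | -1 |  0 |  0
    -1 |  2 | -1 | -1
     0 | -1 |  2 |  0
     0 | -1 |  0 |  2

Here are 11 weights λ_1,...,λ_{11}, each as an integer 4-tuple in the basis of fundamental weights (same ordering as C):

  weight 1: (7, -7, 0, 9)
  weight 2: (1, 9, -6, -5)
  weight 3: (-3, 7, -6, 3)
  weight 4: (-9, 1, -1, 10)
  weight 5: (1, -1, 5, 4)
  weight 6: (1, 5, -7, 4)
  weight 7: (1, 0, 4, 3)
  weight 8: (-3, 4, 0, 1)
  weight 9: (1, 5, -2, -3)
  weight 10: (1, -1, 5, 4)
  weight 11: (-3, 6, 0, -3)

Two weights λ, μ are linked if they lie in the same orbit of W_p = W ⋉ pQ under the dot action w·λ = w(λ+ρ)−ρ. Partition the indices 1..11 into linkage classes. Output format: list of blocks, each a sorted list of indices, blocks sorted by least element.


Cartan matrix: type D_4 (|W|=192); un-permuting the 4 rows.

Ā_13 reps of the 11 weights (D_4, coords as presented):

  1: (2, 1, 5, 4)
  2: (2, 1, 5, 4)
  3: (2, 1, 5, 4)
  4: (2, 0, 6, 5)
  5: (2, 0, 6, 5)
  6: (2, 0, 6, 5)
  7: (2, 1, 5, 4)
  8: (2, 3, 1, 2)
  9: (2, 3, 1, 2)
  10: (2, 0, 6, 5)
  11: (2, 3, 1, 2)

Grouping the 11 weights by Ā_13-representative: 3 linkage classes.

[[1, 2, 3, 7], [4, 5, 6, 10], [8, 9, 11]]


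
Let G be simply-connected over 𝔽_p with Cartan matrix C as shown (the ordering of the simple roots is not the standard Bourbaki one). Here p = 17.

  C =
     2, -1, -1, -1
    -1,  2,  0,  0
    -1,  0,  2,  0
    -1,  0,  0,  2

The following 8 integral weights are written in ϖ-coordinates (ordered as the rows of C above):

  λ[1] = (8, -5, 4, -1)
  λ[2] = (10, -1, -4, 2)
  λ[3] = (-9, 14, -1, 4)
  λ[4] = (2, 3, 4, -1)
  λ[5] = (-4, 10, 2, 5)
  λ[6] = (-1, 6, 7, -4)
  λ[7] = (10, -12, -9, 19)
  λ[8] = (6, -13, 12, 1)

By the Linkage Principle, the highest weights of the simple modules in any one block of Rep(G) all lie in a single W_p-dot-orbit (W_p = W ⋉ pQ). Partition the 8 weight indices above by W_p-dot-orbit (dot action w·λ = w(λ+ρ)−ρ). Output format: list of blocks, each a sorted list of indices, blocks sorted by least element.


Type D_4, rank 4, |W|=192; reorder rows/cols to standard.

W_17-reps of the 8 weights in Ā_17 (same 4-coord order as C):

  λ_1+ρ ↦ (3, 4, 5, 0)
  λ_2+ρ ↦ (3, 0, 3, 3)
  λ_3+ρ ↦ (3, 4, 5, 0)
  λ_4+ρ ↦ (3, 4, 5, 0)
  λ_5+ρ ↦ (3, 8, 0, 3)
  λ_6+ρ ↦ (3, 4, 5, 0)
  λ_7+ρ ↦ (3, 0, 3, 3)
  λ_8+ρ ↦ (3, 4, 5, 0)

Grouping the 8 weights by Ā_17-representative: 3 linkage classes.

[[1, 3, 4, 6, 8], [2, 7], [5]]


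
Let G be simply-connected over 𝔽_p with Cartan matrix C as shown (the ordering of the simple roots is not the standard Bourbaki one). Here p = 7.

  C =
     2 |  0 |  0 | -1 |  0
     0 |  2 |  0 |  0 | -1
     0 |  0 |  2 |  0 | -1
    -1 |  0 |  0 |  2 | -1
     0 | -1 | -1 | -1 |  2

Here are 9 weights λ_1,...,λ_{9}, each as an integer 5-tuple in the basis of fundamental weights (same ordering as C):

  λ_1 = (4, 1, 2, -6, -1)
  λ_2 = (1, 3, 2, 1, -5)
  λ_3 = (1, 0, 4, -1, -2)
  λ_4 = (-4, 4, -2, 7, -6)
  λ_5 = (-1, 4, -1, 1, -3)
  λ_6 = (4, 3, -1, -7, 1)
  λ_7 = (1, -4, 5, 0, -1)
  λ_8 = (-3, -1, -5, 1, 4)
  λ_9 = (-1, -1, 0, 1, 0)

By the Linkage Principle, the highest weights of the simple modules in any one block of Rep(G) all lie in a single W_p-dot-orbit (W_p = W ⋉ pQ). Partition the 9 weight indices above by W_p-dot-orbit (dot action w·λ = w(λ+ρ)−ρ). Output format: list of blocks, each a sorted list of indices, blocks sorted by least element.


C ↔ D_5 under row/col permutation; |W(D_5)| = 1920.

Ā_7 reps of the 9 weights (D_5, coords as presented):

  λ_1+ρ ↦ (0, 3, 2, 0, 0) · λ_2+ρ ↦ (0, 0, 1, 2, 1) · λ_3+ρ ↦ (1, 0, 4, 1, 0) · λ_4+ρ ↦ (1, 0, 4, 1, 0) · λ_5+ρ ↦ (0, 3, 2, 0, 0) · λ_6+ρ ↦ (1, 0, 4, 1, 0) · λ_7+ρ ↦ (0, 0, 3, 0, 1) · λ_8+ρ ↦ (1, 0, 4, 1, 0) · λ_9+ρ ↦ (0, 0, 1, 2, 1)

4 distinct reps among the 9 weights ⇒ 4 W_7-linkage classes:

[[1, 5], [2, 9], [3, 4, 6, 8], [7]]


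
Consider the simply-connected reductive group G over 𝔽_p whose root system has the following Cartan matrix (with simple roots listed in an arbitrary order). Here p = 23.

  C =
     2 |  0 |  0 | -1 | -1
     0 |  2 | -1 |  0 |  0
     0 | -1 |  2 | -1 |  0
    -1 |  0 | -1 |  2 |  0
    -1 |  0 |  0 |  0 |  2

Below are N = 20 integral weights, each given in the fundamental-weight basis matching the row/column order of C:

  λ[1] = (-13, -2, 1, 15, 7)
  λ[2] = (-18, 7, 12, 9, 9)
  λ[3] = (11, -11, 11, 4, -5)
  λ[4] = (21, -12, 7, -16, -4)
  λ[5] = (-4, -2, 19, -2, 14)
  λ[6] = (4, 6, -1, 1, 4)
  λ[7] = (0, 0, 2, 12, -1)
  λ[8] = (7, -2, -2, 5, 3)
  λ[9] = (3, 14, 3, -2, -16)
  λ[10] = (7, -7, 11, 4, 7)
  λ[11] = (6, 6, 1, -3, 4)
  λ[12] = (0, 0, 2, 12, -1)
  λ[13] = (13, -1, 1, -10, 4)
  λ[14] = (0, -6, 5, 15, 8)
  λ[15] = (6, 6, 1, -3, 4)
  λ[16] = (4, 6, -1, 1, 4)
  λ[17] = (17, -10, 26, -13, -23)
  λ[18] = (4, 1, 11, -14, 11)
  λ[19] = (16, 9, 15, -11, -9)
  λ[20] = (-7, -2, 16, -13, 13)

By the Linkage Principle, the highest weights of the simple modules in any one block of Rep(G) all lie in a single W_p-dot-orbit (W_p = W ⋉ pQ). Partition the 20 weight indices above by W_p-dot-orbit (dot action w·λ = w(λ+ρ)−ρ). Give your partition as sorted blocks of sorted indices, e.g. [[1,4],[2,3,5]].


Dynkin diagram of C (from the 8 off-diagonal −1 entries): A_5.

Alcove-folded reps (p=23, 20 weights, presented ϖ-order):

  1: (8, 1, 1, 4, 4);  2: (2, 0, 6, 7, 1);  3: (6, 4, 2, 5, 2);  4: (1, 7, 8, 3, 3);  5: (1, 7, 8, 3, 3);  6: (5, 7, 0, 2, 5);  7: (1, 1, 3, 13, 0);  8: (8, 1, 1, 4, 4);  9: (1, 7, 8, 3, 3);  10: (6, 4, 2, 5, 2);  11: (5, 7, 0, 2, 5);  12: (1, 1, 3, 13, 0);  13: (5, 7, 0, 2, 5);  14: (1, 1, 3, 13, 0);  15: (5, 7, 0, 2, 5);  16: (5, 7, 0, 2, 5);  17: (8, 1, 1, 4, 4);  18: (8, 1, 1, 4, 4);  19: (2, 0, 6, 7, 1);  20: (8, 1, 1, 4, 4)

These 20 weights hit 6 W_23-dot-orbits; sizes (5, 2, 2, 3, 5, 3):

[[1, 8, 17, 18, 20], [2, 19], [3, 10], [4, 5, 9], [6, 11, 13, 15, 16], [7, 12, 14]]


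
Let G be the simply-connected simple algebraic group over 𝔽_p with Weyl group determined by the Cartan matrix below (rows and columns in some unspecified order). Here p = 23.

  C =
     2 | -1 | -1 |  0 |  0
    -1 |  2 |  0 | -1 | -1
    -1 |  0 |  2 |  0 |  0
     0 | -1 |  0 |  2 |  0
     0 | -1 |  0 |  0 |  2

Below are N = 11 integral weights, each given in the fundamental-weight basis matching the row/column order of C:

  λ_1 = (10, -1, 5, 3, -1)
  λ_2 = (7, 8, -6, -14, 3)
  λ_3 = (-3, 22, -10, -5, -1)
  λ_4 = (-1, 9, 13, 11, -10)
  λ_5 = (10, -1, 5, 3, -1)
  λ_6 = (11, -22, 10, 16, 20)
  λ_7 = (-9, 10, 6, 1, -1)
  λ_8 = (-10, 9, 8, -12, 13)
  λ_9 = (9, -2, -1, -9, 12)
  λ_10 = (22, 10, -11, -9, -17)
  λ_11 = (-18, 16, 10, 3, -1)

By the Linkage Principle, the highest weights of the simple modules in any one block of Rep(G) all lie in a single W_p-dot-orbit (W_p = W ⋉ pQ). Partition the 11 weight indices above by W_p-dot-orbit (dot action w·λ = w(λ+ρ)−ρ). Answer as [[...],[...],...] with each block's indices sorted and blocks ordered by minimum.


D_5 Cartan matrix, 5 simple roots permuted; ρ=(1,1,1,1,1).

Each λ_j+ρ reduced to Ā_23; 5-tuples below use C's row order:

  λ_1 → (2, 0, 6, 4, 0) · λ_2 → (1, 3, 4, 9, 0) · λ_3 → (2, 0, 6, 4, 0) · λ_4 → (1, 8, 0, 1, 4) · λ_5 → (2, 0, 6, 4, 0) · λ_6 → (2, 0, 6, 4, 0) · λ_7 → (7, 3, 1, 2, 0) · λ_8 → (1, 8, 0, 1, 4) · λ_9 → (1, 8, 0, 1, 4) · λ_10 → (7, 3, 1, 2, 0) · λ_11 → (2, 0, 6, 4, 0)

4 distinct reps among the 11 weights ⇒ 4 W_23-linkage classes:

[[1, 3, 5, 6, 11], [2], [4, 8, 9], [7, 10]]


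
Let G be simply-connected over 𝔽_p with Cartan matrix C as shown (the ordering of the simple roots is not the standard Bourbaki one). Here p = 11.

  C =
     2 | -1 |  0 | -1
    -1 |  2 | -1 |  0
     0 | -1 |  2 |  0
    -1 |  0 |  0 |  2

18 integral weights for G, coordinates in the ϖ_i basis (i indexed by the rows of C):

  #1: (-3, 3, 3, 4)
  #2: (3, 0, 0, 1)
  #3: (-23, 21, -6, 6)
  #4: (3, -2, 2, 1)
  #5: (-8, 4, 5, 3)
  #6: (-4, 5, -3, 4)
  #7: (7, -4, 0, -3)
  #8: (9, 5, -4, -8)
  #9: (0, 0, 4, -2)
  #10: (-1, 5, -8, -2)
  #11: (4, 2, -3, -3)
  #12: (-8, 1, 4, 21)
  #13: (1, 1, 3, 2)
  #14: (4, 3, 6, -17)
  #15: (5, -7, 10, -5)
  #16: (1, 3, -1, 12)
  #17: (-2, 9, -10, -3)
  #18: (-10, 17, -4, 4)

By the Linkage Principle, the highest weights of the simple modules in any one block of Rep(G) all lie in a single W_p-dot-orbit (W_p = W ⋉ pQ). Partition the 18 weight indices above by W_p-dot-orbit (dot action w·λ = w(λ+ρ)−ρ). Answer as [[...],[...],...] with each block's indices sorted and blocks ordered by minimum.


Dynkin diagram of C (from the 6 off-diagonal −1 entries): A_4.

Alcove-folded reps (p=11, 18 weights, presented ϖ-order):

  λ_1+ρ ↦ (2, 2, 4, 3) · λ_2+ρ ↦ (4, 1, 1, 2) · λ_3+ρ ↦ (4, 2, 5, 0) · λ_4+ρ ↦ (3, 1, 2, 2) · λ_5+ρ ↦ (2, 2, 4, 3) · λ_6+ρ ↦ (3, 1, 2, 2) · λ_7+ρ ↦ (3, 1, 2, 2) · λ_8+ρ ↦ (3, 1, 2, 2) · λ_9+ρ ↦ (0, 1, 5, 1) · λ_10+ρ ↦ (0, 1, 5, 1) · λ_11+ρ ↦ (3, 1, 2, 2) · λ_12+ρ ↦ (4, 2, 5, 0) · λ_13+ρ ↦ (2, 2, 4, 3) · λ_14+ρ ↦ (4, 2, 5, 0) · λ_15+ρ ↦ (4, 2, 5, 0) · λ_16+ρ ↦ (2, 2, 4, 3) · λ_17+ρ ↦ (0, 2, 7, 1) · λ_18+ρ ↦ (2, 2, 4, 3)

These 18 weights hit 6 W_11-dot-orbits; sizes (5, 1, 4, 5, 2, 1):

[[1, 5, 13, 16, 18], [2], [3, 12, 14, 15], [4, 6, 7, 8, 11], [9, 10], [17]]


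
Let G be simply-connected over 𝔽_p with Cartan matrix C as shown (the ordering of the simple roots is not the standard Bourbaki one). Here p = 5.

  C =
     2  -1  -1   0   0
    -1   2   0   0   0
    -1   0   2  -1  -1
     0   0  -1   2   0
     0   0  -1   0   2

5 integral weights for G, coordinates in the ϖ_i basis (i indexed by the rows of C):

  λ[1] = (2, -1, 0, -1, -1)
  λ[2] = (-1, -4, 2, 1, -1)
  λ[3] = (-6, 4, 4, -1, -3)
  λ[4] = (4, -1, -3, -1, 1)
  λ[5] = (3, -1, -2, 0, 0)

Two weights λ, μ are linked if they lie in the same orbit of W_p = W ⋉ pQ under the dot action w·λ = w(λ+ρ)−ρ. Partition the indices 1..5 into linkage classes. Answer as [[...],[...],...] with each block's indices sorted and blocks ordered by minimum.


C ↔ D_5 under row/col permutation; |W(D_5)| = 1920.

Alcove-folded reps (p=5, 5 weights, presented ϖ-order):

  λ_1 → (0, 0, 1, 0, 0);  λ_2 → (0, 0, 0, 2, 0);  λ_3 → (0, 0, 0, 2, 0);  λ_4 → (0, 0, 0, 2, 0);  λ_5 → (0, 0, 1, 0, 0)

Linkage partition of the 5 weights (2 classes, p=5):

[[1, 5], [2, 3, 4]]


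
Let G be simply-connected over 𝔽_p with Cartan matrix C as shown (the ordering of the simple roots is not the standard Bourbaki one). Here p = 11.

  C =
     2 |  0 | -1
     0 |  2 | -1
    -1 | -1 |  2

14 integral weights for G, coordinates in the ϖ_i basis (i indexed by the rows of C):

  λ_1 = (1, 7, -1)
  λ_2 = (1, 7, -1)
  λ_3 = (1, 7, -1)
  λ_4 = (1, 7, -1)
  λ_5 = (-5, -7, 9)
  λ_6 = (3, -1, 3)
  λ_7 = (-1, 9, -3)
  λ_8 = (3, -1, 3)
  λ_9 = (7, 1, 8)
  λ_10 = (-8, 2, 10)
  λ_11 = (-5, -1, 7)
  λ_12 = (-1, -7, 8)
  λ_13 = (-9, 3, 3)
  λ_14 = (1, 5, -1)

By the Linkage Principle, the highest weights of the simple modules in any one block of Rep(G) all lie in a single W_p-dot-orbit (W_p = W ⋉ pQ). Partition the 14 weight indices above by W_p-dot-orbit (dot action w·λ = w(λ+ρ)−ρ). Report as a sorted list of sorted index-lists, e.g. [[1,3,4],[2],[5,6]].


Root system A_3: the 3×3 matrix C matches after relabeling.

λ_j+ρ reflected into Ā_11 (⟨·,θ^∨⟩≤11); 3-tuples as given:

    [1] (2, 8, 0)
    [2] (2, 8, 0)
    [3] (2, 8, 0)
    [4] (2, 8, 0)
    [5] (4, 6, 0)
    [6] (4, 0, 4)
    [7] (2, 8, 0)
    [8] (4, 0, 4)
    [9] (0, 6, 3)
    [10] (4, 0, 4)
    [11] (4, 0, 4)
    [12] (0, 6, 3)
    [13] (4, 0, 4)
    [14] (2, 6, 0)

These 14 weights hit 5 W_11-dot-orbits; sizes (5, 1, 5, 2, 1):

[[1, 2, 3, 4, 7], [5], [6, 8, 10, 11, 13], [9, 12], [14]]


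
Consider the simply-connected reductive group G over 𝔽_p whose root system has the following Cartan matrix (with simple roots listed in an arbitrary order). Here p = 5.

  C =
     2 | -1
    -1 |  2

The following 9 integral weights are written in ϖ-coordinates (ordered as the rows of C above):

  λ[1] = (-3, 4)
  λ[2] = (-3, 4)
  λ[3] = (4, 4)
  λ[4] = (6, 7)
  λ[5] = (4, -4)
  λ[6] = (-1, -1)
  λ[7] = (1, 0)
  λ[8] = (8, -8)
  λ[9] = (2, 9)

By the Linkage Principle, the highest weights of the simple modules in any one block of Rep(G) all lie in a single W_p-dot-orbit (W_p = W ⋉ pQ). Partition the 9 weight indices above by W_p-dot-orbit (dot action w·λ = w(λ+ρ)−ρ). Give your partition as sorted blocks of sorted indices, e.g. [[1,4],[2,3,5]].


C ↔ A_2 under row/col permutation; |W(A_2)| = 6.

Alcove-folded reps (p=5, 9 weights, presented ϖ-order):

  1: (2, 3) · 2: (2, 3) · 3: (0, 0) · 4: (2, 3) · 5: (2, 3) · 6: (0, 0) · 7: (2, 1) · 8: (2, 1) · 9: (2, 3)

Linkage partition of the 9 weights (3 classes, p=5):

[[1, 2, 4, 5, 9], [3, 6], [7, 8]]
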